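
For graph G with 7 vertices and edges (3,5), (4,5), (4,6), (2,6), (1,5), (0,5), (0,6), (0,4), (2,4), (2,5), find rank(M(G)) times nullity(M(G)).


r(M) = |V| - c = 7 - 1 = 6.
nullity = |E| - r(M) = 10 - 6 = 4.
Product = 6 * 4 = 24.

24


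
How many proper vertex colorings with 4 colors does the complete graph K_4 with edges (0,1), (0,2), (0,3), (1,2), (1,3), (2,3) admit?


P(K_4, k) = k(k-1)(k-2)...(k-3).
P(4) = (4) * (3) * (2) * (1) = 24.

24


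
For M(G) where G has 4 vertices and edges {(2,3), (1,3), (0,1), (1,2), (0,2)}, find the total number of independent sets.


An independent set in a graphic matroid is an acyclic edge subset.
G has 4 vertices and 5 edges.
Enumerate all 2^5 = 32 subsets, checking for acyclicity.
Total independent sets = 24.

24


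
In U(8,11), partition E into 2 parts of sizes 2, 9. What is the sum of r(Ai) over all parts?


r(Ai) = min(|Ai|, 8) for each part.
Sum = min(2,8) + min(9,8)
    = 2 + 8
    = 10.

10


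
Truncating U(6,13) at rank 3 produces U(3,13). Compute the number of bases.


Truncating U(6,13) to rank 3 gives U(3,13).
Bases of U(3,13) are all 3-element subsets of 13 elements.
Number of bases = (13 choose 3) = 286.

286


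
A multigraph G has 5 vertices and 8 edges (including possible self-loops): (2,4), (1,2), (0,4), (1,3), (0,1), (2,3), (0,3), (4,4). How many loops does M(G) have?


In a graphic matroid, a loop is a self-loop edge (u,u) with rank 0.
Examining all 8 edges for self-loops...
Self-loops found: (4,4)
Number of loops = 1.

1


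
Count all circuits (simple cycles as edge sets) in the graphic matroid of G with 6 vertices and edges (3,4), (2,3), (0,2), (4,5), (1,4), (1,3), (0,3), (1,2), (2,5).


A circuit in a graphic matroid = edge set of a simple cycle.
G has 6 vertices and 9 edges.
Enumerating all minimal edge subsets forming cycles...
Total circuits found: 12.

12


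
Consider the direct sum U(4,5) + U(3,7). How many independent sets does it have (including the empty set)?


For a direct sum, |I(M1+M2)| = |I(M1)| * |I(M2)|.
|I(U(4,5))| = sum C(5,k) for k=0..4 = 31.
|I(U(3,7))| = sum C(7,k) for k=0..3 = 64.
Total = 31 * 64 = 1984.

1984


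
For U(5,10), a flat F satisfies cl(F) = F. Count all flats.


Flats of U(5,10): every subset of size < 5 is a flat, plus E itself.
Count = (10 choose 0) + (10 choose 1) + (10 choose 2) + (10 choose 3) + (10 choose 4) + 1
     = 1 + 10 + 45 + 120 + 210 + 1
     = 387.

387


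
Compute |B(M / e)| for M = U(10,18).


Contracting e from U(10,18) gives U(9,17).
Bases of U(9,17) = (17 choose 9) = 24310.

24310


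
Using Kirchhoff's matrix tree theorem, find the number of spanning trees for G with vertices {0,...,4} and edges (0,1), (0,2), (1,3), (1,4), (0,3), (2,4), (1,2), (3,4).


By Kirchhoff's matrix tree theorem, the number of spanning trees equals
the determinant of any cofactor of the Laplacian matrix L.
G has 5 vertices and 8 edges.
Computing the (4 x 4) cofactor determinant gives 45.

45


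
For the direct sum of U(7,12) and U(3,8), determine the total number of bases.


Bases of a direct sum M1 + M2: |B| = |B(M1)| * |B(M2)|.
|B(U(7,12))| = C(12,7) = 792.
|B(U(3,8))| = C(8,3) = 56.
Total bases = 792 * 56 = 44352.

44352


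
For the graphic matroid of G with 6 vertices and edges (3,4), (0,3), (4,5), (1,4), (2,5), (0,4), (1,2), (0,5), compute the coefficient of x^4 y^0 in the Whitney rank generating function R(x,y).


R(x,y) = sum over A in 2^E of x^(r(E)-r(A)) * y^(|A|-r(A)).
G has 6 vertices, 8 edges. r(E) = 5.
Enumerate all 2^8 = 256 subsets.
Count subsets with r(E)-r(A)=4 and |A|-r(A)=0: 8.

8


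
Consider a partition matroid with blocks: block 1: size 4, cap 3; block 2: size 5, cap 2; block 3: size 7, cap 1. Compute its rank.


Rank of a partition matroid = sum of min(|Si|, ci) for each block.
= min(4,3) + min(5,2) + min(7,1)
= 3 + 2 + 1
= 6.

6


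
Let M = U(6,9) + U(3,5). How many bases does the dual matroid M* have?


(M1+M2)* = M1* + M2*.
M1* = U(3,9), bases: C(9,3) = 84.
M2* = U(2,5), bases: C(5,2) = 10.
|B(M*)| = 84 * 10 = 840.

840


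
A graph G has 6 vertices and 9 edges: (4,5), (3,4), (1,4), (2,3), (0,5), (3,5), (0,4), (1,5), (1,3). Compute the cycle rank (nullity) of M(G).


Cycle rank (nullity) = |E| - r(M) = |E| - (|V| - c).
|E| = 9, |V| = 6, c = 1.
Nullity = 9 - (6 - 1) = 9 - 5 = 4.

4


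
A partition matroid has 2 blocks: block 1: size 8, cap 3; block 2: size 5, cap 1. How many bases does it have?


A basis picks exactly ci elements from block i.
Number of bases = product of C(|Si|, ci).
= C(8,3) * C(5,1)
= 56 * 5
= 280.

280


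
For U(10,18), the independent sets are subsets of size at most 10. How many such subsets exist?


Independent sets of U(10,18) are all subsets of size <= 10.
Count = C(18,0) + C(18,1) + C(18,2) + C(18,3) + C(18,4) + C(18,5) + C(18,6) + C(18,7) + C(18,8) + C(18,9) + C(18,10)
     = 1 + 18 + 153 + 816 + 3060 + 8568 + 18564 + 31824 + 43758 + 48620 + 43758
     = 199140.

199140


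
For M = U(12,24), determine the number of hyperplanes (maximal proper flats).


Hyperplanes of U(12,24) are flats of rank 11.
In a uniform matroid, these are exactly the (11)-element subsets.
Count = C(24,11) = 24! / (11! * 13!) = 2496144.

2496144


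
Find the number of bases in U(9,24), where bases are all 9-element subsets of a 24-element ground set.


Bases of U(9,24) are all 9-element subsets of the 24-element ground set.
Number of bases = C(24,9).
C(24,9) = 24! / (9! * 15!) = 1307504.

1307504


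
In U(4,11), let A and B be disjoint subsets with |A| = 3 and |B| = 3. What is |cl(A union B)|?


|A union B| = 3 + 3 = 6 (disjoint).
In U(4,11), cl(S) = S if |S| < 4, else cl(S) = E.
Since 6 >= 4, cl(A union B) = E.
|cl(A union B)| = 11.

11


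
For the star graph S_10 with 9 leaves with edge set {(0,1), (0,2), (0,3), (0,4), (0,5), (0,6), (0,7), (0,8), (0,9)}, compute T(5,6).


A star on 10 vertices is a tree with 9 edges.
T(x,y) = x^(9) for any tree.
T(5,6) = 5^9 = 1953125.

1953125


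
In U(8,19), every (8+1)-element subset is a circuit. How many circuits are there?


In U(8,19), circuits are the (9)-element subsets.
Any set of 9 elements is dependent, and removing any one element gives
an independent set of size 8, so it is a minimal dependent set.
Number of circuits = C(19,9) = 19! / (9! * 10!) = 92378.

92378


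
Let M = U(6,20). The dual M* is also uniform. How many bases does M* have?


The dual of U(r,n) is U(n-r, n) = U(14,20).
Bases of U(14,20) are all (14)-element subsets.
|B(M*)| = (20 choose 14) = 38760.

38760


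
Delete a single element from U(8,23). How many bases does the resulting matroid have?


Deleting e from U(8,23) gives U(8,22) since n > r.
Bases of U(8,22) = (22 choose 8) = 319770.

319770


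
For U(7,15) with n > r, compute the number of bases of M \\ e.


Deleting e from U(7,15) gives U(7,14) since n > r.
Bases of U(7,14) = (14 choose 7) = 3432.

3432


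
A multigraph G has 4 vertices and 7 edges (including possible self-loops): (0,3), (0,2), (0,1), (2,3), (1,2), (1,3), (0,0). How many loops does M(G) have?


In a graphic matroid, a loop is a self-loop edge (u,u) with rank 0.
Examining all 7 edges for self-loops...
Self-loops found: (0,0)
Number of loops = 1.

1


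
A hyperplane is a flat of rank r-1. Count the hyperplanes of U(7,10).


Hyperplanes of U(7,10) are flats of rank 6.
In a uniform matroid, these are exactly the (6)-element subsets.
Count = C(10,6) = 10! / (6! * 4!) = 210.

210


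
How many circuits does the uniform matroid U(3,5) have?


In U(3,5), circuits are the (4)-element subsets.
Any set of 4 elements is dependent, and removing any one element gives
an independent set of size 3, so it is a minimal dependent set.
Number of circuits = C(5,4) = 5! / (4! * 1!) = 5.

5


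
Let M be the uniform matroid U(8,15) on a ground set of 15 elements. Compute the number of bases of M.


Bases of U(8,15) are all 8-element subsets of the 15-element ground set.
Number of bases = C(15,8).
C(15,8) = 15! / (8! * 7!) = 6435.

6435


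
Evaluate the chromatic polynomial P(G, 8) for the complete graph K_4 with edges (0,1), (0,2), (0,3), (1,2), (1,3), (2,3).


P(K_4, k) = k(k-1)(k-2)...(k-3).
P(8) = (8) * (7) * (6) * (5) = 1680.

1680


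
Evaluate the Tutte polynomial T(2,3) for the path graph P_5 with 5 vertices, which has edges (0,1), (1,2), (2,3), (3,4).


A path on 5 vertices is a tree with 4 edges.
T(x,y) = x^(4) for any tree.
T(2,3) = 2^4 = 16.

16


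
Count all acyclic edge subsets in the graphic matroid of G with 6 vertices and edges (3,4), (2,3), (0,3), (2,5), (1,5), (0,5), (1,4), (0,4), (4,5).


An independent set in a graphic matroid is an acyclic edge subset.
G has 6 vertices and 9 edges.
Enumerate all 2^9 = 512 subsets, checking for acyclicity.
Total independent sets = 292.

292


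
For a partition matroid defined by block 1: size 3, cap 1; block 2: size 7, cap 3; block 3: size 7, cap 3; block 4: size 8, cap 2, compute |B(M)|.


A basis picks exactly ci elements from block i.
Number of bases = product of C(|Si|, ci).
= C(3,1) * C(7,3) * C(7,3) * C(8,2)
= 3 * 35 * 35 * 28
= 102900.

102900


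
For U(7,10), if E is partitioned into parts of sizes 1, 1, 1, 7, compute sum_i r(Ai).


r(Ai) = min(|Ai|, 7) for each part.
Sum = min(1,7) + min(1,7) + min(1,7) + min(7,7)
    = 1 + 1 + 1 + 7
    = 10.

10


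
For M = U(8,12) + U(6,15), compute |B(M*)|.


(M1+M2)* = M1* + M2*.
M1* = U(4,12), bases: C(12,4) = 495.
M2* = U(9,15), bases: C(15,9) = 5005.
|B(M*)| = 495 * 5005 = 2477475.

2477475


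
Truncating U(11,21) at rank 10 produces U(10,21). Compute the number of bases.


Truncating U(11,21) to rank 10 gives U(10,21).
Bases of U(10,21) are all 10-element subsets of 21 elements.
Number of bases = (21 choose 10) = 352716.

352716


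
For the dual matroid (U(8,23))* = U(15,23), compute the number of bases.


The dual of U(r,n) is U(n-r, n) = U(15,23).
Bases of U(15,23) are all (15)-element subsets.
|B(M*)| = C(23,15) = 23! / (15! * 8!) = 490314.

490314


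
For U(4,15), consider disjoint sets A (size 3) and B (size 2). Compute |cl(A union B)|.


|A union B| = 3 + 2 = 5 (disjoint).
In U(4,15), cl(S) = S if |S| < 4, else cl(S) = E.
Since 5 >= 4, cl(A union B) = E.
|cl(A union B)| = 15.

15


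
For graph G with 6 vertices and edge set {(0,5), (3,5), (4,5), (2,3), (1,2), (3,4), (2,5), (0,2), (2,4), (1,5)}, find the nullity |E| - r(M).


Cycle rank (nullity) = |E| - r(M) = |E| - (|V| - c).
|E| = 10, |V| = 6, c = 1.
Nullity = 10 - (6 - 1) = 10 - 5 = 5.

5


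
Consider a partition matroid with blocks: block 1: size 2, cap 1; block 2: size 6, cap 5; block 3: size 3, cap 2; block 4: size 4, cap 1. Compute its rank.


Rank of a partition matroid = sum of min(|Si|, ci) for each block.
= min(2,1) + min(6,5) + min(3,2) + min(4,1)
= 1 + 5 + 2 + 1
= 9.

9


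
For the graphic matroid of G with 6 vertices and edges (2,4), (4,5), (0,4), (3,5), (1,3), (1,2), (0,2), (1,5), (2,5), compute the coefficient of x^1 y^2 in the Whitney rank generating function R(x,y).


R(x,y) = sum over A in 2^E of x^(r(E)-r(A)) * y^(|A|-r(A)).
G has 6 vertices, 9 edges. r(E) = 5.
Enumerate all 2^9 = 512 subsets.
Count subsets with r(E)-r(A)=1 and |A|-r(A)=2: 19.

19


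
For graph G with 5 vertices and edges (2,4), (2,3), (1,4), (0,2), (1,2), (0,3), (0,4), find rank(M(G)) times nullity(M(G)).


r(M) = |V| - c = 5 - 1 = 4.
nullity = |E| - r(M) = 7 - 4 = 3.
Product = 4 * 3 = 12.

12


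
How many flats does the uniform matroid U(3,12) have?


Flats of U(3,12): every subset of size < 3 is a flat, plus E itself.
Count = (12 choose 0) + (12 choose 1) + (12 choose 2) + 1
     = 1 + 12 + 66 + 1
     = 80.

80


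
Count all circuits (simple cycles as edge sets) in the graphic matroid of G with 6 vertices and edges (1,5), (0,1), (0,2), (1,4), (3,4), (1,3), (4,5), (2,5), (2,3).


A circuit in a graphic matroid = edge set of a simple cycle.
G has 6 vertices and 9 edges.
Enumerating all minimal edge subsets forming cycles...
Total circuits found: 13.

13


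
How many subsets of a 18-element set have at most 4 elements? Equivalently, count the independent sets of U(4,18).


Independent sets of U(4,18) are all subsets of size <= 4.
Count = C(18,0) + C(18,1) + C(18,2) + C(18,3) + C(18,4)
     = 1 + 18 + 153 + 816 + 3060
     = 4048.

4048


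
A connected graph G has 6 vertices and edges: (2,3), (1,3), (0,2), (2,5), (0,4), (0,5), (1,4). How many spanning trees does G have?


By Kirchhoff's matrix tree theorem, the number of spanning trees equals
the determinant of any cofactor of the Laplacian matrix L.
G has 6 vertices and 7 edges.
Computing the (5 x 5) cofactor determinant gives 14.

14


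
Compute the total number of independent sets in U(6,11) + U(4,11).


For a direct sum, |I(M1+M2)| = |I(M1)| * |I(M2)|.
|I(U(6,11))| = sum C(11,k) for k=0..6 = 1486.
|I(U(4,11))| = sum C(11,k) for k=0..4 = 562.
Total = 1486 * 562 = 835132.

835132


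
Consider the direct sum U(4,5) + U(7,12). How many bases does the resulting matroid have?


Bases of a direct sum M1 + M2: |B| = |B(M1)| * |B(M2)|.
|B(U(4,5))| = C(5,4) = 5.
|B(U(7,12))| = C(12,7) = 792.
Total bases = 5 * 792 = 3960.

3960


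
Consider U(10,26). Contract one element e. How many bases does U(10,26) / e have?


Contracting e from U(10,26) gives U(9,25).
Bases of U(9,25) = C(25,9) = 25! / (9! * 16!) = 2042975.

2042975


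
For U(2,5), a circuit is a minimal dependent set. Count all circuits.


In U(2,5), circuits are the (3)-element subsets.
Any set of 3 elements is dependent, and removing any one element gives
an independent set of size 2, so it is a minimal dependent set.
Number of circuits = C(5,3) = (5 * 4 * 3) / (1 * 2 * 3) = 10.

10


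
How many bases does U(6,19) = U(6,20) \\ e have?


Deleting e from U(6,20) gives U(6,19) since n > r.
Bases of U(6,19) = C(19,6) = 27132.

27132


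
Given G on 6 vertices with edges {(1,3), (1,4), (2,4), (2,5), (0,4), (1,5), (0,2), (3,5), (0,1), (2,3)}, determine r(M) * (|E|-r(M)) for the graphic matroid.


r(M) = |V| - c = 6 - 1 = 5.
nullity = |E| - r(M) = 10 - 5 = 5.
Product = 5 * 5 = 25.

25


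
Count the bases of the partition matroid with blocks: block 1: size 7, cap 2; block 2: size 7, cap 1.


A basis picks exactly ci elements from block i.
Number of bases = product of C(|Si|, ci).
= C(7,2) * C(7,1)
= 21 * 7
= 147.

147


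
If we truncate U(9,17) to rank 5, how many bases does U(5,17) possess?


Truncating U(9,17) to rank 5 gives U(5,17).
Bases of U(5,17) are all 5-element subsets of 17 elements.
Number of bases = C(17,5) = 17! / (5! * 12!) = 6188.

6188


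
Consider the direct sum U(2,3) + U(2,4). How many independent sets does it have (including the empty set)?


For a direct sum, |I(M1+M2)| = |I(M1)| * |I(M2)|.
|I(U(2,3))| = sum C(3,k) for k=0..2 = 7.
|I(U(2,4))| = sum C(4,k) for k=0..2 = 11.
Total = 7 * 11 = 77.

77


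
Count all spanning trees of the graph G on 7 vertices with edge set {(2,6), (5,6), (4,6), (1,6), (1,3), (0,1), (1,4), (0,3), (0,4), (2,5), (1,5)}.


By Kirchhoff's matrix tree theorem, the number of spanning trees equals
the determinant of any cofactor of the Laplacian matrix L.
G has 7 vertices and 11 edges.
Computing the (6 x 6) cofactor determinant gives 144.

144


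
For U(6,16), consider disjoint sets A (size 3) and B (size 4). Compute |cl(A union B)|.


|A union B| = 3 + 4 = 7 (disjoint).
In U(6,16), cl(S) = S if |S| < 6, else cl(S) = E.
Since 7 >= 6, cl(A union B) = E.
|cl(A union B)| = 16.

16


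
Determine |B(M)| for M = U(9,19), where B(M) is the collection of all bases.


Bases of U(9,19) are all 9-element subsets of the 19-element ground set.
Number of bases = C(19,9).
(19 choose 9) = 92378.

92378


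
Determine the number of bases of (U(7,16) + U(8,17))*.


(M1+M2)* = M1* + M2*.
M1* = U(9,16), bases: C(16,9) = 11440.
M2* = U(9,17), bases: C(17,9) = 24310.
|B(M*)| = 11440 * 24310 = 278106400.

278106400


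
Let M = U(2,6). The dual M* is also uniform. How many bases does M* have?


The dual of U(r,n) is U(n-r, n) = U(4,6).
Bases of U(4,6) are all (4)-element subsets.
|B(M*)| = C(6,4) = 6! / (4! * 2!) = 15.

15


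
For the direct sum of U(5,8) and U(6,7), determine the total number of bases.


Bases of a direct sum M1 + M2: |B| = |B(M1)| * |B(M2)|.
|B(U(5,8))| = C(8,5) = 56.
|B(U(6,7))| = C(7,6) = 7.
Total bases = 56 * 7 = 392.

392


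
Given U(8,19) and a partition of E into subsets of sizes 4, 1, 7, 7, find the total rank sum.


r(Ai) = min(|Ai|, 8) for each part.
Sum = min(4,8) + min(1,8) + min(7,8) + min(7,8)
    = 4 + 1 + 7 + 7
    = 19.

19


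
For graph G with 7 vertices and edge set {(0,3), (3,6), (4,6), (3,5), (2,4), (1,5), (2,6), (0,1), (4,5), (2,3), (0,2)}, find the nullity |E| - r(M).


Cycle rank (nullity) = |E| - r(M) = |E| - (|V| - c).
|E| = 11, |V| = 7, c = 1.
Nullity = 11 - (7 - 1) = 11 - 6 = 5.

5


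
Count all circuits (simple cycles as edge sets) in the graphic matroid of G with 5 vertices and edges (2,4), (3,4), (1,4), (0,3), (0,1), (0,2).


A circuit in a graphic matroid = edge set of a simple cycle.
G has 5 vertices and 6 edges.
Enumerating all minimal edge subsets forming cycles...
Total circuits found: 3.

3


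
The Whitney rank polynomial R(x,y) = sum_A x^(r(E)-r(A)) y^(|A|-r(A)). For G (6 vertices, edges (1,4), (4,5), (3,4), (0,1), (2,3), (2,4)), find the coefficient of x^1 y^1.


R(x,y) = sum over A in 2^E of x^(r(E)-r(A)) * y^(|A|-r(A)).
G has 6 vertices, 6 edges. r(E) = 5.
Enumerate all 2^6 = 64 subsets.
Count subsets with r(E)-r(A)=1 and |A|-r(A)=1: 3.

3


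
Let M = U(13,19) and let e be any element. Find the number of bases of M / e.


Contracting e from U(13,19) gives U(12,18).
Bases of U(12,18) = C(18,12) = 18564.

18564


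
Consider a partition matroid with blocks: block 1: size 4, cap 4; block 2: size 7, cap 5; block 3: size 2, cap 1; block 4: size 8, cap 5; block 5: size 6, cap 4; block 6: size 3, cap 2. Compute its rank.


Rank of a partition matroid = sum of min(|Si|, ci) for each block.
= min(4,4) + min(7,5) + min(2,1) + min(8,5) + min(6,4) + min(3,2)
= 4 + 5 + 1 + 5 + 4 + 2
= 21.

21


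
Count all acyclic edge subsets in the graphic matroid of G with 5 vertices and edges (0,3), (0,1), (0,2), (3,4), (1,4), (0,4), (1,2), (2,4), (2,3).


An independent set in a graphic matroid is an acyclic edge subset.
G has 5 vertices and 9 edges.
Enumerate all 2^9 = 512 subsets, checking for acyclicity.
Total independent sets = 198.

198


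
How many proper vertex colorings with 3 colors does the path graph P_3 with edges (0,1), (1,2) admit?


P(P_3, k) = k * (k-1)^(2).
P(3) = 3 * 2^2 = 3 * 4 = 12.

12


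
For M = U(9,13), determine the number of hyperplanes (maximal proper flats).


Hyperplanes of U(9,13) are flats of rank 8.
In a uniform matroid, these are exactly the (8)-element subsets.
Count = C(13,8) = 13! / (8! * 5!) = 1287.

1287


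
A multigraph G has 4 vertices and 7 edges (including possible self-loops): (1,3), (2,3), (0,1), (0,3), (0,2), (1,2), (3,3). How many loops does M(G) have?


In a graphic matroid, a loop is a self-loop edge (u,u) with rank 0.
Examining all 7 edges for self-loops...
Self-loops found: (3,3)
Number of loops = 1.

1


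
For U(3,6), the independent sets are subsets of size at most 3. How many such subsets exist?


Independent sets of U(3,6) are all subsets of size <= 3.
Count = (6 choose 0) + (6 choose 1) + (6 choose 2) + (6 choose 3)
     = 1 + 6 + 15 + 20
     = 42.

42


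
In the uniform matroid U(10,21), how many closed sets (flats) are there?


Flats of U(10,21): every subset of size < 10 is a flat, plus E itself.
Count = C(21,0) + C(21,1) + C(21,2) + C(21,3) + C(21,4) + C(21,5) + C(21,6) + C(21,7) + C(21,8) + C(21,9) + 1
     = 1 + 21 + 210 + 1330 + 5985 + 20349 + 54264 + 116280 + 203490 + 293930 + 1
     = 695861.

695861


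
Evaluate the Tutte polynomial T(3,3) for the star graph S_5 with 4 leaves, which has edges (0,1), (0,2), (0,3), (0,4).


A star on 5 vertices is a tree with 4 edges.
T(x,y) = x^(4) for any tree.
T(3,3) = 3^4 = 81.

81


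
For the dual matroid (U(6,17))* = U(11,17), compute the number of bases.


The dual of U(r,n) is U(n-r, n) = U(11,17).
Bases of U(11,17) are all (11)-element subsets.
|B(M*)| = C(17,11) = 12376.

12376


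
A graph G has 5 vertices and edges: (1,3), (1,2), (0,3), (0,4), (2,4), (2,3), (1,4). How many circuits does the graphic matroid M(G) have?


A circuit in a graphic matroid = edge set of a simple cycle.
G has 5 vertices and 7 edges.
Enumerating all minimal edge subsets forming cycles...
Total circuits found: 7.

7


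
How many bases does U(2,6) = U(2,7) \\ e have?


Deleting e from U(2,7) gives U(2,6) since n > r.
Bases of U(2,6) = C(6,2) = (6 * 5) / (1 * 2) = 15.

15


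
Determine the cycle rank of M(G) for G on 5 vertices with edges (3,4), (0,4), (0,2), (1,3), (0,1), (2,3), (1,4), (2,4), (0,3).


Cycle rank (nullity) = |E| - r(M) = |E| - (|V| - c).
|E| = 9, |V| = 5, c = 1.
Nullity = 9 - (5 - 1) = 9 - 4 = 5.

5


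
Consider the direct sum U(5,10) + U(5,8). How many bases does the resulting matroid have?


Bases of a direct sum M1 + M2: |B| = |B(M1)| * |B(M2)|.
|B(U(5,10))| = C(10,5) = 252.
|B(U(5,8))| = C(8,5) = 56.
Total bases = 252 * 56 = 14112.

14112


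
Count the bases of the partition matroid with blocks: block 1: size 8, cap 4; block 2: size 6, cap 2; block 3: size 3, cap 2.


A basis picks exactly ci elements from block i.
Number of bases = product of C(|Si|, ci).
= C(8,4) * C(6,2) * C(3,2)
= 70 * 15 * 3
= 3150.

3150


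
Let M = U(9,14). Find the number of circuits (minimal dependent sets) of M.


In U(9,14), circuits are the (10)-element subsets.
Any set of 10 elements is dependent, and removing any one element gives
an independent set of size 9, so it is a minimal dependent set.
Number of circuits = C(14,10) = 1001.

1001


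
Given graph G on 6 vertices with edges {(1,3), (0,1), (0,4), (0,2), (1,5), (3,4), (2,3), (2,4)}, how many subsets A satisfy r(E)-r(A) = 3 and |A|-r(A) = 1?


R(x,y) = sum over A in 2^E of x^(r(E)-r(A)) * y^(|A|-r(A)).
G has 6 vertices, 8 edges. r(E) = 5.
Enumerate all 2^8 = 256 subsets.
Count subsets with r(E)-r(A)=3 and |A|-r(A)=1: 2.

2


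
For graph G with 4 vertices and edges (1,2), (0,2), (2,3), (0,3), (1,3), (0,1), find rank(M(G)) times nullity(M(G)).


r(M) = |V| - c = 4 - 1 = 3.
nullity = |E| - r(M) = 6 - 3 = 3.
Product = 3 * 3 = 9.

9


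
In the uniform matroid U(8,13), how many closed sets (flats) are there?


Flats of U(8,13): every subset of size < 8 is a flat, plus E itself.
Count = (13 choose 0) + (13 choose 1) + (13 choose 2) + (13 choose 3) + (13 choose 4) + (13 choose 5) + (13 choose 6) + (13 choose 7) + 1
     = 1 + 13 + 78 + 286 + 715 + 1287 + 1716 + 1716 + 1
     = 5813.

5813


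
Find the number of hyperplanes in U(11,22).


Hyperplanes of U(11,22) are flats of rank 10.
In a uniform matroid, these are exactly the (10)-element subsets.
Count = C(22,10) = 646646.

646646


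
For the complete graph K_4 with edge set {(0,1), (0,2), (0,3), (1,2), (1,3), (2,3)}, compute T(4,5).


T(K_4; x,y) = x^3 + 3x^2 + 4xy + 2x + y^3 + 3y^2 + 2y.
Substituting x=4, y=5:
= 64 + 48 + 80 + 8 + 125 + 75 + 10
= 410.

410


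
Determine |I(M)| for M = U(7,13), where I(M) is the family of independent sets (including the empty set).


Independent sets of U(7,13) are all subsets of size <= 7.
Count = (13 choose 0) + (13 choose 1) + (13 choose 2) + (13 choose 3) + (13 choose 4) + (13 choose 5) + (13 choose 6) + (13 choose 7)
     = 1 + 13 + 78 + 286 + 715 + 1287 + 1716 + 1716
     = 5812.

5812


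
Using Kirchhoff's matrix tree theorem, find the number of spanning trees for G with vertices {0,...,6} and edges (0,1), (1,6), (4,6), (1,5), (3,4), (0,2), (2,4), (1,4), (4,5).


By Kirchhoff's matrix tree theorem, the number of spanning trees equals
the determinant of any cofactor of the Laplacian matrix L.
G has 7 vertices and 9 edges.
Computing the (6 x 6) cofactor determinant gives 28.

28


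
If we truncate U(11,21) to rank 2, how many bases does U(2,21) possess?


Truncating U(11,21) to rank 2 gives U(2,21).
Bases of U(2,21) are all 2-element subsets of 21 elements.
Number of bases = C(21,2) = (21 * 20) / (1 * 2) = 210.

210


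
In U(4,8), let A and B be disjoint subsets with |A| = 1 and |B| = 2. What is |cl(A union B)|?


|A union B| = 1 + 2 = 3 (disjoint).
In U(4,8), cl(S) = S if |S| < 4, else cl(S) = E.
Since 3 < 4, cl(A union B) = A union B.
|cl(A union B)| = 3.

3


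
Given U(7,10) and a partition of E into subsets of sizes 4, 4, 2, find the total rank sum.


r(Ai) = min(|Ai|, 7) for each part.
Sum = min(4,7) + min(4,7) + min(2,7)
    = 4 + 4 + 2
    = 10.

10


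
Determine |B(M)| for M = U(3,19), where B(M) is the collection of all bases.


Bases of U(3,19) are all 3-element subsets of the 19-element ground set.
Number of bases = C(19,3).
(19 choose 3) = 969.

969


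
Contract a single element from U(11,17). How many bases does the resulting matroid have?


Contracting e from U(11,17) gives U(10,16).
Bases of U(10,16) = C(16,10) = 16! / (10! * 6!) = 8008.

8008


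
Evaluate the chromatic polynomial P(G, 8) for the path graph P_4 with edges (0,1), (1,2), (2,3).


P(P_4, k) = k * (k-1)^(3).
P(8) = 8 * 7^3 = 8 * 343 = 2744.

2744


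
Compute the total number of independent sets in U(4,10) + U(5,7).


For a direct sum, |I(M1+M2)| = |I(M1)| * |I(M2)|.
|I(U(4,10))| = sum C(10,k) for k=0..4 = 386.
|I(U(5,7))| = sum C(7,k) for k=0..5 = 120.
Total = 386 * 120 = 46320.

46320


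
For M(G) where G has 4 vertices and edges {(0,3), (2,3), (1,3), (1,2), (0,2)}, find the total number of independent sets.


An independent set in a graphic matroid is an acyclic edge subset.
G has 4 vertices and 5 edges.
Enumerate all 2^5 = 32 subsets, checking for acyclicity.
Total independent sets = 24.

24


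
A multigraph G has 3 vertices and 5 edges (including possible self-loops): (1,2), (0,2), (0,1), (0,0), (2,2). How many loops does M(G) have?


In a graphic matroid, a loop is a self-loop edge (u,u) with rank 0.
Examining all 5 edges for self-loops...
Self-loops found: (0,0), (2,2)
Number of loops = 2.

2


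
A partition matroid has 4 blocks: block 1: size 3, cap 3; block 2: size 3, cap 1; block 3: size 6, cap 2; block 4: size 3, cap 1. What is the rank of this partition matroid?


Rank of a partition matroid = sum of min(|Si|, ci) for each block.
= min(3,3) + min(3,1) + min(6,2) + min(3,1)
= 3 + 1 + 2 + 1
= 7.

7


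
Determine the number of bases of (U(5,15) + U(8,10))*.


(M1+M2)* = M1* + M2*.
M1* = U(10,15), bases: C(15,10) = 3003.
M2* = U(2,10), bases: C(10,2) = 45.
|B(M*)| = 3003 * 45 = 135135.

135135


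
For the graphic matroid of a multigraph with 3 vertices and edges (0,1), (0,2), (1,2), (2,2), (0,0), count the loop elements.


In a graphic matroid, a loop is a self-loop edge (u,u) with rank 0.
Examining all 5 edges for self-loops...
Self-loops found: (2,2), (0,0)
Number of loops = 2.

2


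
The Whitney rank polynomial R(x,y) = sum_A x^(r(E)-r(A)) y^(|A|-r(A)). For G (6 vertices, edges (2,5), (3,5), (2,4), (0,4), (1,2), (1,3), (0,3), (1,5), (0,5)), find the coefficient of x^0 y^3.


R(x,y) = sum over A in 2^E of x^(r(E)-r(A)) * y^(|A|-r(A)).
G has 6 vertices, 9 edges. r(E) = 5.
Enumerate all 2^9 = 512 subsets.
Count subsets with r(E)-r(A)=0 and |A|-r(A)=3: 9.

9


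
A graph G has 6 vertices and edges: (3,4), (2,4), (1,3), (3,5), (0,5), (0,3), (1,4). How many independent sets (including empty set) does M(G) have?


An independent set in a graphic matroid is an acyclic edge subset.
G has 6 vertices and 7 edges.
Enumerate all 2^7 = 128 subsets, checking for acyclicity.
Total independent sets = 98.

98


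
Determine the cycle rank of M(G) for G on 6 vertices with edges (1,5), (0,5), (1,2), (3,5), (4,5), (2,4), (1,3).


Cycle rank (nullity) = |E| - r(M) = |E| - (|V| - c).
|E| = 7, |V| = 6, c = 1.
Nullity = 7 - (6 - 1) = 7 - 5 = 2.

2


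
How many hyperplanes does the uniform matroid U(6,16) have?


Hyperplanes of U(6,16) are flats of rank 5.
In a uniform matroid, these are exactly the (5)-element subsets.
Count = C(16,5) = 16! / (5! * 11!) = 4368.

4368


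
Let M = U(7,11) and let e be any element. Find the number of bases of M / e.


Contracting e from U(7,11) gives U(6,10).
Bases of U(6,10) = (10 choose 6) = 210.

210


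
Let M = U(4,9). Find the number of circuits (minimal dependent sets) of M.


In U(4,9), circuits are the (5)-element subsets.
Any set of 5 elements is dependent, and removing any one element gives
an independent set of size 4, so it is a minimal dependent set.
Number of circuits = (9 choose 5) = 126.

126


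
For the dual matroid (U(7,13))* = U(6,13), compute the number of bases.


The dual of U(r,n) is U(n-r, n) = U(6,13).
Bases of U(6,13) are all (6)-element subsets.
|B(M*)| = (13 choose 6) = 1716.

1716


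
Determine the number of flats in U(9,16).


Flats of U(9,16): every subset of size < 9 is a flat, plus E itself.
Count = (16 choose 0) + (16 choose 1) + (16 choose 2) + (16 choose 3) + (16 choose 4) + (16 choose 5) + (16 choose 6) + (16 choose 7) + (16 choose 8) + 1
     = 1 + 16 + 120 + 560 + 1820 + 4368 + 8008 + 11440 + 12870 + 1
     = 39204.

39204


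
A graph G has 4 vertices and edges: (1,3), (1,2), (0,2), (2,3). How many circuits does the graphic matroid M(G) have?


A circuit in a graphic matroid = edge set of a simple cycle.
G has 4 vertices and 4 edges.
Enumerating all minimal edge subsets forming cycles...
Total circuits found: 1.

1


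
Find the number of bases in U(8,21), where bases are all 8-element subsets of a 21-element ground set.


Bases of U(8,21) are all 8-element subsets of the 21-element ground set.
Number of bases = C(21,8).
(21 choose 8) = 203490.

203490


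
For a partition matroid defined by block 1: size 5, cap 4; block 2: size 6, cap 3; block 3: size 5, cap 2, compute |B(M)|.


A basis picks exactly ci elements from block i.
Number of bases = product of C(|Si|, ci).
= C(5,4) * C(6,3) * C(5,2)
= 5 * 20 * 10
= 1000.

1000


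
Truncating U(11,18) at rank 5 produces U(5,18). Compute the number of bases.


Truncating U(11,18) to rank 5 gives U(5,18).
Bases of U(5,18) are all 5-element subsets of 18 elements.
Number of bases = (18 choose 5) = 8568.

8568


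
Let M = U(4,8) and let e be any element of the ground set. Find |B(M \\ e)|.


Deleting e from U(4,8) gives U(4,7) since n > r.
Bases of U(4,7) = C(7,4) = 7! / (4! * 3!) = 35.

35


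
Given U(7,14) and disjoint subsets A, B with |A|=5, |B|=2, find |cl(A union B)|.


|A union B| = 5 + 2 = 7 (disjoint).
In U(7,14), cl(S) = S if |S| < 7, else cl(S) = E.
Since 7 >= 7, cl(A union B) = E.
|cl(A union B)| = 14.

14


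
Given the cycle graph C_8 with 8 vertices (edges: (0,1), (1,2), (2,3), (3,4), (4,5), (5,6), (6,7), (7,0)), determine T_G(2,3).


T(C_8; x,y) = x + x^2 + ... + x^(7) + y.
T(2,3) = 2^1 + 2^2 + 2^3 + 2^4 + 2^5 + 2^6 + 2^7 + 3
= 2 + 4 + 8 + 16 + 32 + 64 + 128 + 3
= 257.

257


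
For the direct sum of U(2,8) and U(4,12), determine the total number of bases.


Bases of a direct sum M1 + M2: |B| = |B(M1)| * |B(M2)|.
|B(U(2,8))| = C(8,2) = 28.
|B(U(4,12))| = C(12,4) = 495.
Total bases = 28 * 495 = 13860.

13860


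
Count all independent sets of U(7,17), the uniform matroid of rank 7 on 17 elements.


Independent sets of U(7,17) are all subsets of size <= 7.
Count = (17 choose 0) + (17 choose 1) + (17 choose 2) + (17 choose 3) + (17 choose 4) + (17 choose 5) + (17 choose 6) + (17 choose 7)
     = 1 + 17 + 136 + 680 + 2380 + 6188 + 12376 + 19448
     = 41226.

41226


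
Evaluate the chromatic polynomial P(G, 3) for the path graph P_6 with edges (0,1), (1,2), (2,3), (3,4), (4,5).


P(P_6, k) = k * (k-1)^(5).
P(3) = 3 * 2^5 = 3 * 32 = 96.

96


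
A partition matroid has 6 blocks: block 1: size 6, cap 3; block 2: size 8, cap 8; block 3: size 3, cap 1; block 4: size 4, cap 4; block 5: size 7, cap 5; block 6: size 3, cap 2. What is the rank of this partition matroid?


Rank of a partition matroid = sum of min(|Si|, ci) for each block.
= min(6,3) + min(8,8) + min(3,1) + min(4,4) + min(7,5) + min(3,2)
= 3 + 8 + 1 + 4 + 5 + 2
= 23.

23


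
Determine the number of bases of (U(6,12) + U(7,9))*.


(M1+M2)* = M1* + M2*.
M1* = U(6,12), bases: C(12,6) = 924.
M2* = U(2,9), bases: C(9,2) = 36.
|B(M*)| = 924 * 36 = 33264.

33264


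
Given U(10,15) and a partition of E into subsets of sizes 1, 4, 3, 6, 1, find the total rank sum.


r(Ai) = min(|Ai|, 10) for each part.
Sum = min(1,10) + min(4,10) + min(3,10) + min(6,10) + min(1,10)
    = 1 + 4 + 3 + 6 + 1
    = 15.

15


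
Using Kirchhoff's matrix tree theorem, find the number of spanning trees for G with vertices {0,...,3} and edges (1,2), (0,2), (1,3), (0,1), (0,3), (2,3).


By Kirchhoff's matrix tree theorem, the number of spanning trees equals
the determinant of any cofactor of the Laplacian matrix L.
G has 4 vertices and 6 edges.
Computing the (3 x 3) cofactor determinant gives 16.

16


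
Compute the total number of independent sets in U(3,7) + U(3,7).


For a direct sum, |I(M1+M2)| = |I(M1)| * |I(M2)|.
|I(U(3,7))| = sum C(7,k) for k=0..3 = 64.
|I(U(3,7))| = sum C(7,k) for k=0..3 = 64.
Total = 64 * 64 = 4096.

4096


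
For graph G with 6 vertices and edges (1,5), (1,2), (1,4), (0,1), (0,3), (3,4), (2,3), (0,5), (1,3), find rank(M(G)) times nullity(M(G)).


r(M) = |V| - c = 6 - 1 = 5.
nullity = |E| - r(M) = 9 - 5 = 4.
Product = 5 * 4 = 20.

20


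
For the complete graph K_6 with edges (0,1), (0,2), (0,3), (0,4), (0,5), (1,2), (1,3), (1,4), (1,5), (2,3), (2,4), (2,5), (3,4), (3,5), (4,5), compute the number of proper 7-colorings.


P(K_6, k) = k(k-1)(k-2)...(k-5).
P(7) = (7) * (6) * (5) * (4) * (3) * (2) = 5040.

5040


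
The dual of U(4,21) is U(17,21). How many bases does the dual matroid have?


The dual of U(r,n) is U(n-r, n) = U(17,21).
Bases of U(17,21) are all (17)-element subsets.
|B(M*)| = C(21,17) = 21! / (17! * 4!) = 5985.

5985


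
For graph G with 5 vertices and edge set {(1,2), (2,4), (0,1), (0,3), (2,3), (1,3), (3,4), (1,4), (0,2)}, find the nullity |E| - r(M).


Cycle rank (nullity) = |E| - r(M) = |E| - (|V| - c).
|E| = 9, |V| = 5, c = 1.
Nullity = 9 - (5 - 1) = 9 - 4 = 5.

5


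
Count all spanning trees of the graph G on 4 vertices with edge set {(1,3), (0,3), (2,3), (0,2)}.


By Kirchhoff's matrix tree theorem, the number of spanning trees equals
the determinant of any cofactor of the Laplacian matrix L.
G has 4 vertices and 4 edges.
Computing the (3 x 3) cofactor determinant gives 3.

3


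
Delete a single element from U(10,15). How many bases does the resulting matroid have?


Deleting e from U(10,15) gives U(10,14) since n > r.
Bases of U(10,14) = C(14,10) = 1001.

1001


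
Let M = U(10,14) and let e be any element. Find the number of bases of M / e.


Contracting e from U(10,14) gives U(9,13).
Bases of U(9,13) = C(13,9) = 13! / (9! * 4!) = 715.

715


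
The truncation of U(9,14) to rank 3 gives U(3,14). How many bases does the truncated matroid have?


Truncating U(9,14) to rank 3 gives U(3,14).
Bases of U(3,14) are all 3-element subsets of 14 elements.
Number of bases = C(14,3) = 14! / (3! * 11!) = 364.

364


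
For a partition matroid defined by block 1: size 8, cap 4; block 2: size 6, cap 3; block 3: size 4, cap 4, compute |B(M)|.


A basis picks exactly ci elements from block i.
Number of bases = product of C(|Si|, ci).
= C(8,4) * C(6,3) * C(4,4)
= 70 * 20 * 1
= 1400.

1400


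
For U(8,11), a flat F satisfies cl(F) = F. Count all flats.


Flats of U(8,11): every subset of size < 8 is a flat, plus E itself.
Count = C(11,0) + C(11,1) + C(11,2) + C(11,3) + C(11,4) + C(11,5) + C(11,6) + C(11,7) + 1
     = 1 + 11 + 55 + 165 + 330 + 462 + 462 + 330 + 1
     = 1817.

1817


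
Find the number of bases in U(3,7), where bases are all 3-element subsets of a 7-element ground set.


Bases of U(3,7) are all 3-element subsets of the 7-element ground set.
Number of bases = C(7,3).
C(7,3) = 7! / (3! * 4!) = 35.

35


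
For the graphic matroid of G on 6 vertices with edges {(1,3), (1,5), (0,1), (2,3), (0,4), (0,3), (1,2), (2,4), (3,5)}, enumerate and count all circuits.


A circuit in a graphic matroid = edge set of a simple cycle.
G has 6 vertices and 9 edges.
Enumerating all minimal edge subsets forming cycles...
Total circuits found: 12.

12


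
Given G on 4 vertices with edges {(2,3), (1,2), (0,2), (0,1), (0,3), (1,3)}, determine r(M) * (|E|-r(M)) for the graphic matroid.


r(M) = |V| - c = 4 - 1 = 3.
nullity = |E| - r(M) = 6 - 3 = 3.
Product = 3 * 3 = 9.

9


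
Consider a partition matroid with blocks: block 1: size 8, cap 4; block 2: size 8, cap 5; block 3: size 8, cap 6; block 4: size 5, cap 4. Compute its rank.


Rank of a partition matroid = sum of min(|Si|, ci) for each block.
= min(8,4) + min(8,5) + min(8,6) + min(5,4)
= 4 + 5 + 6 + 4
= 19.

19


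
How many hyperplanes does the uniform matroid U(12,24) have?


Hyperplanes of U(12,24) are flats of rank 11.
In a uniform matroid, these are exactly the (11)-element subsets.
Count = (24 choose 11) = 2496144.

2496144


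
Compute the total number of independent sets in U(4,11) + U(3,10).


For a direct sum, |I(M1+M2)| = |I(M1)| * |I(M2)|.
|I(U(4,11))| = sum C(11,k) for k=0..4 = 562.
|I(U(3,10))| = sum C(10,k) for k=0..3 = 176.
Total = 562 * 176 = 98912.

98912


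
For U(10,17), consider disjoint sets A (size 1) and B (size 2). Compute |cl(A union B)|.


|A union B| = 1 + 2 = 3 (disjoint).
In U(10,17), cl(S) = S if |S| < 10, else cl(S) = E.
Since 3 < 10, cl(A union B) = A union B.
|cl(A union B)| = 3.

3


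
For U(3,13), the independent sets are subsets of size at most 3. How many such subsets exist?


Independent sets of U(3,13) are all subsets of size <= 3.
Count = (13 choose 0) + (13 choose 1) + (13 choose 2) + (13 choose 3)
     = 1 + 13 + 78 + 286
     = 378.

378


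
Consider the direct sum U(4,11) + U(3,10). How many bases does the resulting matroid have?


Bases of a direct sum M1 + M2: |B| = |B(M1)| * |B(M2)|.
|B(U(4,11))| = C(11,4) = 330.
|B(U(3,10))| = C(10,3) = 120.
Total bases = 330 * 120 = 39600.

39600


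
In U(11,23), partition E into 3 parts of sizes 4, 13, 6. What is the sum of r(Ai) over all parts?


r(Ai) = min(|Ai|, 11) for each part.
Sum = min(4,11) + min(13,11) + min(6,11)
    = 4 + 11 + 6
    = 21.

21


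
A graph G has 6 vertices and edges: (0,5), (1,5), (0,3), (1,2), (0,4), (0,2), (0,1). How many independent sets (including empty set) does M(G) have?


An independent set in a graphic matroid is an acyclic edge subset.
G has 6 vertices and 7 edges.
Enumerate all 2^7 = 128 subsets, checking for acyclicity.
Total independent sets = 96.

96


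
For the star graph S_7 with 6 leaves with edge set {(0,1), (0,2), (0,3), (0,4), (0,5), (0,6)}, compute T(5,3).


A star on 7 vertices is a tree with 6 edges.
T(x,y) = x^(6) for any tree.
T(5,3) = 5^6 = 15625.

15625


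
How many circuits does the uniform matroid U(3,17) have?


In U(3,17), circuits are the (4)-element subsets.
Any set of 4 elements is dependent, and removing any one element gives
an independent set of size 3, so it is a minimal dependent set.
Number of circuits = C(17,4) = (17 * 16 * 15 * 14) / (1 * 2 * 3 * 4) = 2380.

2380


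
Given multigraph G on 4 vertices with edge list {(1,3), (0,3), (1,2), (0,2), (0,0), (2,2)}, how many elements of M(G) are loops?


In a graphic matroid, a loop is a self-loop edge (u,u) with rank 0.
Examining all 6 edges for self-loops...
Self-loops found: (0,0), (2,2)
Number of loops = 2.

2
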